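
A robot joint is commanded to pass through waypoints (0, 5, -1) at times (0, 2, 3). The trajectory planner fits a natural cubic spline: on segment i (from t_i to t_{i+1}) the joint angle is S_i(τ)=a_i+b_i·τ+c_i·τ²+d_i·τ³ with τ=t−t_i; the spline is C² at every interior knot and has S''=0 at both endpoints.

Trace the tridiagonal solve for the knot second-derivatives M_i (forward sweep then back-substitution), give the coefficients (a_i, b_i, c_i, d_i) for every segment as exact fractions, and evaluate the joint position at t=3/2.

  seg 0: a=0 b=16/3 c=0 d=-17/24
  seg 1: a=5 b=-19/6 c=-17/4 d=17/12
S(3/2) = 359/64

Δ: Δ0=5/2, Δ1=-6
row 1: diag=6, rhs=-51; c'=1/6, d'=-17/2
back: M1=-17/2
M: M0=0, M1=-17/2, M2=0
seg 0: a=0, c=M0/2=0, d=(M1−M0)/(6·2)=-17/24, b=Δ0−h0·(2M0+M1)/6=16/3
seg 1: a=5, c=M1/2=-17/4, d=(M2−M1)/(6·1)=17/12, b=Δ1−h1·(2M1+M2)/6=-19/6
t_q=3/2 → seg 0, τ=3/2; S=0+16/3·τ+0·τ²+-17/24·τ³=359/64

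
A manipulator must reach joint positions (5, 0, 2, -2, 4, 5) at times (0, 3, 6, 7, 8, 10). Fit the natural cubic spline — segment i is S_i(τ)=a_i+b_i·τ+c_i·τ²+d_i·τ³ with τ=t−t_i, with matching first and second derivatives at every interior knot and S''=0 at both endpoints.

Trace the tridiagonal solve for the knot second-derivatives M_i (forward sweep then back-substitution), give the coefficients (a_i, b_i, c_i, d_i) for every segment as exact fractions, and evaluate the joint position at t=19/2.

Δ: Δ0=-5/3, Δ1=2/3, Δ2=-4, Δ3=6, Δ4=1/2
row 1: diag=12, rhs=14; c'=1/4, d'=7/6
row 2: denom=8−3·1/4=29/4; d'=(-28−3·7/6)/(29/4)=-126/29
row 3: denom=4−1·4/29=112/29; d'=(60−1·-126/29)/(112/29)=933/56
row 4: denom=6−1·29/112=643/112; d'=(-33−1·933/56)/(643/112)=-5562/643
back: M4=-5562/643
back: M3=933/56−29/112·-5562/643=12153/643
back: M2=-126/29−4/29·12153/643=-4470/643
back: M1=7/6−1/4·-4470/643=5603/1929
M: M0=0, M1=5603/1929, M2=-4470/643, M3=12153/643, M4=-5562/643, M5=0
seg 0: a=5, c=M0/2=0, d=(M1−M0)/(6·3)=5603/34722, b=Δ0−h0·(2M0+M1)/6=-4011/1286
seg 1: a=0, c=M1/2=5603/3858, d=(M2−M1)/(6·3)=-19013/34722, b=Δ1−h1·(2M1+M2)/6=796/643
seg 2: a=2, c=M2/2=-2235/643, d=(M3−M2)/(6·1)=5541/1286, b=Δ2−h2·(2M2+M3)/6=-6215/1286
seg 3: a=-2, c=M3/2=12153/1286, d=(M4−M3)/(6·1)=-5905/1286, b=Δ3−h3·(2M3+M4)/6=734/643
seg 4: a=4, c=M4/2=-2781/643, d=(M5−M4)/(6·2)=927/1286, b=Δ4−h4·(2M4+M5)/6=8059/1286
t_q=19/2 → seg 4, τ=3/2; S=4+8059/1286·τ+-2781/643·τ²+927/1286·τ³=62773/10288

  seg 0: a=5 b=-4011/1286 c=0 d=5603/34722
  seg 1: a=0 b=796/643 c=5603/3858 d=-19013/34722
  seg 2: a=2 b=-6215/1286 c=-2235/643 d=5541/1286
  seg 3: a=-2 b=734/643 c=12153/1286 d=-5905/1286
  seg 4: a=4 b=8059/1286 c=-2781/643 d=927/1286
S(19/2) = 62773/10288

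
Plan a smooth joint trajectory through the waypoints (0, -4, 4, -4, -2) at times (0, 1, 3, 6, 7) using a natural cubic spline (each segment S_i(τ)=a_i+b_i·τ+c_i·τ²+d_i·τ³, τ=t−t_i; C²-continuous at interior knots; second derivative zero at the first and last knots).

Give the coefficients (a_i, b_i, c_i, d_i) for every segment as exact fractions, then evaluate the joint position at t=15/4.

  seg 0: a=0 b=-3418/591 c=0 d=1054/591
  seg 1: a=-4 b=-256/591 c=1054/197 d=-926/591
  seg 2: a=4 b=1280/591 c=-798/197 d=1442/1773
  seg 3: a=-4 b=-106/591 c=644/197 d=-644/591
S(15/4) = 23255/6304

Δ: Δ0=-4, Δ1=4, Δ2=-8/3, Δ3=2
row 1: diag=6, rhs=48; c'=1/3, d'=8
row 2: denom=10−2·1/3=28/3; d'=(-40−2·8)/(28/3)=-6
row 3: denom=8−3·9/28=197/28; d'=(28−3·-6)/(197/28)=1288/197
back: M3=1288/197
back: M2=-6−9/28·1288/197=-1596/197
back: M1=8−1/3·-1596/197=2108/197
M: M0=0, M1=2108/197, M2=-1596/197, M3=1288/197, M4=0
seg 0: a=0, c=M0/2=0, d=(M1−M0)/(6·1)=1054/591, b=Δ0−h0·(2M0+M1)/6=-3418/591
seg 1: a=-4, c=M1/2=1054/197, d=(M2−M1)/(6·2)=-926/591, b=Δ1−h1·(2M1+M2)/6=-256/591
seg 2: a=4, c=M2/2=-798/197, d=(M3−M2)/(6·3)=1442/1773, b=Δ2−h2·(2M2+M3)/6=1280/591
seg 3: a=-4, c=M3/2=644/197, d=(M4−M3)/(6·1)=-644/591, b=Δ3−h3·(2M3+M4)/6=-106/591
t_q=15/4 → seg 2, τ=3/4; S=4+1280/591·τ+-798/197·τ²+1442/1773·τ³=23255/6304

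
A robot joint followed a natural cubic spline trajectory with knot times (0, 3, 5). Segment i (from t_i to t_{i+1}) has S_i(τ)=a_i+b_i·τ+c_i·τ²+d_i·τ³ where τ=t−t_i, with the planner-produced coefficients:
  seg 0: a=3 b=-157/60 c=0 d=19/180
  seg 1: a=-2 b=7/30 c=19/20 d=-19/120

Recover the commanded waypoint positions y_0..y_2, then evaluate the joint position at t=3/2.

y_0 = S_0(0) = a_0 = 3
y_1 = S_1(0) = a_1 = -2
y_2 = S_1(2) = 1
t_q=3/2 is in segment 0 (τ=3/2); S_0(τ)=-91/160

y_0=3 y_1=-2 y_2=1
S(3/2) = -91/160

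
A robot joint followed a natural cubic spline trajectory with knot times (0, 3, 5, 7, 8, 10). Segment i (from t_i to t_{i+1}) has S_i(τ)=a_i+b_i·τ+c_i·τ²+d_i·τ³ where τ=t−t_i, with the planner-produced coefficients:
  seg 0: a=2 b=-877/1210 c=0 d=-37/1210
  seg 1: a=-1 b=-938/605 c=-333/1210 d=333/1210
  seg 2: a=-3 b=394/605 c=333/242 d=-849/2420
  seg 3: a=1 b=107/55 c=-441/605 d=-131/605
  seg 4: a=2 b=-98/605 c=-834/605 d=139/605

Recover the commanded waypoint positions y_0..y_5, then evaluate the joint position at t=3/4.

y_0=2 y_1=-1 y_2=-3 y_3=1 y_4=2 y_5=-2
S(3/4) = 22357/15488

y_0 = S_0(0) = a_0 = 2
y_1 = S_1(0) = a_1 = -1
y_2 = S_2(0) = a_2 = -3
y_3 = S_3(0) = a_3 = 1
y_4 = S_4(0) = a_4 = 2
y_5 = S_4(2) = -2
t_q=3/4 is in segment 0 (τ=3/4); S_0(τ)=22357/15488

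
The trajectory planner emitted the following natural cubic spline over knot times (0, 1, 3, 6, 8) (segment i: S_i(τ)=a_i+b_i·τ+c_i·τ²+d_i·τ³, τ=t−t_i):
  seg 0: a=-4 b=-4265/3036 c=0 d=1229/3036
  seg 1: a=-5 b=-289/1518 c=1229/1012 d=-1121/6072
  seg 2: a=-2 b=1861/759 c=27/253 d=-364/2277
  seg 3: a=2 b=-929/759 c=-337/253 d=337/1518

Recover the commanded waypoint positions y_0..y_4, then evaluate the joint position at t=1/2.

y_0=-4 y_1=-5 y_2=-2 y_3=2 y_4=-4
S(1/2) = -37661/8096

y_0 = S_0(0) = a_0 = -4
y_1 = S_1(0) = a_1 = -5
y_2 = S_2(0) = a_2 = -2
y_3 = S_3(0) = a_3 = 2
y_4 = S_3(2) = -4
t_q=1/2 is in segment 0 (τ=1/2); S_0(τ)=-37661/8096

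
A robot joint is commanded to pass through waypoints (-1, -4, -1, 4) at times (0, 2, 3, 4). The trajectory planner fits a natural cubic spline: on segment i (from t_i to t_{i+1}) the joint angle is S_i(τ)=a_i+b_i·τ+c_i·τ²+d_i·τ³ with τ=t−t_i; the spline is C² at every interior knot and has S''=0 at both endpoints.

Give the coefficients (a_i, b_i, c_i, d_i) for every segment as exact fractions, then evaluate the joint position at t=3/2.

  seg 0: a=-1 b=-133/46 c=0 d=8/23
  seg 1: a=-4 b=59/46 c=48/23 d=-17/46
  seg 2: a=-1 b=100/23 c=45/46 d=-15/46
S(3/2) = -383/92

Δ: Δ0=-3/2, Δ1=3, Δ2=5
row 1: diag=6, rhs=27; c'=1/6, d'=9/2
row 2: denom=4−1·1/6=23/6; d'=(12−1·9/2)/(23/6)=45/23
back: M2=45/23
back: M1=9/2−1/6·45/23=96/23
M: M0=0, M1=96/23, M2=45/23, M3=0
seg 0: a=-1, c=M0/2=0, d=(M1−M0)/(6·2)=8/23, b=Δ0−h0·(2M0+M1)/6=-133/46
seg 1: a=-4, c=M1/2=48/23, d=(M2−M1)/(6·1)=-17/46, b=Δ1−h1·(2M1+M2)/6=59/46
seg 2: a=-1, c=M2/2=45/46, d=(M3−M2)/(6·1)=-15/46, b=Δ2−h2·(2M2+M3)/6=100/23
t_q=3/2 → seg 0, τ=3/2; S=-1+-133/46·τ+0·τ²+8/23·τ³=-383/92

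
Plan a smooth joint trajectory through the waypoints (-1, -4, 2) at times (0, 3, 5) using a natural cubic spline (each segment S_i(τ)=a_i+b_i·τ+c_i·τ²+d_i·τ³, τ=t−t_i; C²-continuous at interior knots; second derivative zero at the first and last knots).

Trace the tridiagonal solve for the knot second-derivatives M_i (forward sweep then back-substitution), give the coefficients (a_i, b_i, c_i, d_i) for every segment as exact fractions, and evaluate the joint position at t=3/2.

  seg 0: a=-1 b=-11/5 c=0 d=2/15
  seg 1: a=-4 b=7/5 c=6/5 d=-1/5
S(3/2) = -77/20

Δ: Δ0=-1, Δ1=3
row 1: diag=10, rhs=24; c'=1/5, d'=12/5
back: M1=12/5
M: M0=0, M1=12/5, M2=0
seg 0: a=-1, c=M0/2=0, d=(M1−M0)/(6·3)=2/15, b=Δ0−h0·(2M0+M1)/6=-11/5
seg 1: a=-4, c=M1/2=6/5, d=(M2−M1)/(6·2)=-1/5, b=Δ1−h1·(2M1+M2)/6=7/5
t_q=3/2 → seg 0, τ=3/2; S=-1+-11/5·τ+0·τ²+2/15·τ³=-77/20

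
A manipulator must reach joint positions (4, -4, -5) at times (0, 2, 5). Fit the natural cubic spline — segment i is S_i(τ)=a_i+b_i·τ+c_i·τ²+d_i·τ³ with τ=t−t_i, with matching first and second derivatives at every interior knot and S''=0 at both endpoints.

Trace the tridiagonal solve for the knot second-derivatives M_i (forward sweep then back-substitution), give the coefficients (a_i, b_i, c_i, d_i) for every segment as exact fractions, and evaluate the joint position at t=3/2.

  seg 0: a=4 b=-71/15 c=0 d=11/60
  seg 1: a=-4 b=-38/15 c=11/10 d=-11/90
S(3/2) = -397/160

Δ: Δ0=-4, Δ1=-1/3
row 1: diag=10, rhs=22; c'=3/10, d'=11/5
back: M1=11/5
M: M0=0, M1=11/5, M2=0
seg 0: a=4, c=M0/2=0, d=(M1−M0)/(6·2)=11/60, b=Δ0−h0·(2M0+M1)/6=-71/15
seg 1: a=-4, c=M1/2=11/10, d=(M2−M1)/(6·3)=-11/90, b=Δ1−h1·(2M1+M2)/6=-38/15
t_q=3/2 → seg 0, τ=3/2; S=4+-71/15·τ+0·τ²+11/60·τ³=-397/160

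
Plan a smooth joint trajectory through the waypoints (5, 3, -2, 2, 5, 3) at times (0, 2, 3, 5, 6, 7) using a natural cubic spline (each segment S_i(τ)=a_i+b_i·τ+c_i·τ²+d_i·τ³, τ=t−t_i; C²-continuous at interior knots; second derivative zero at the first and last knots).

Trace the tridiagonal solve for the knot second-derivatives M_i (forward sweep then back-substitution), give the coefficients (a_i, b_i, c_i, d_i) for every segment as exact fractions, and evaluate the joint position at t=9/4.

  seg 0: a=5 b=553/709 c=0 d=-631/1418
  seg 1: a=3 b=-3233/709 c=-1893/709 d=1581/709
  seg 2: a=-2 b=-2276/709 c=2850/709 d=-1003/1418
  seg 3: a=2 b=3106/709 c=-159/709 d=-820/709
  seg 4: a=5 b=328/709 c=-2619/709 d=873/709
S(9/4) = 78409/45376

Δ: Δ0=-1, Δ1=-5, Δ2=2, Δ3=3, Δ4=-2
row 1: diag=6, rhs=-24; c'=1/6, d'=-4
row 2: denom=6−1·1/6=35/6; d'=(42−1·-4)/(35/6)=276/35
row 3: denom=6−2·12/35=186/35; d'=(6−2·276/35)/(186/35)=-57/31
row 4: denom=4−1·35/186=709/186; d'=(-30−1·-57/31)/(709/186)=-5238/709
back: M4=-5238/709
back: M3=-57/31−35/186·-5238/709=-318/709
back: M2=276/35−12/35·-318/709=5700/709
back: M1=-4−1/6·5700/709=-3786/709
M: M0=0, M1=-3786/709, M2=5700/709, M3=-318/709, M4=-5238/709, M5=0
seg 0: a=5, c=M0/2=0, d=(M1−M0)/(6·2)=-631/1418, b=Δ0−h0·(2M0+M1)/6=553/709
seg 1: a=3, c=M1/2=-1893/709, d=(M2−M1)/(6·1)=1581/709, b=Δ1−h1·(2M1+M2)/6=-3233/709
seg 2: a=-2, c=M2/2=2850/709, d=(M3−M2)/(6·2)=-1003/1418, b=Δ2−h2·(2M2+M3)/6=-2276/709
seg 3: a=2, c=M3/2=-159/709, d=(M4−M3)/(6·1)=-820/709, b=Δ3−h3·(2M3+M4)/6=3106/709
seg 4: a=5, c=M4/2=-2619/709, d=(M5−M4)/(6·1)=873/709, b=Δ4−h4·(2M4+M5)/6=328/709
t_q=9/4 → seg 1, τ=1/4; S=3+-3233/709·τ+-1893/709·τ²+1581/709·τ³=78409/45376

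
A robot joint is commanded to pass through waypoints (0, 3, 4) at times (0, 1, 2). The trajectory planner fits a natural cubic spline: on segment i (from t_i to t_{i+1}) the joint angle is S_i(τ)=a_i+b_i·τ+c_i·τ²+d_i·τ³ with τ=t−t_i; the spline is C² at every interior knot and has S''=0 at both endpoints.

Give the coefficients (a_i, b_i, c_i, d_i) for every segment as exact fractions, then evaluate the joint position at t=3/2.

  seg 0: a=0 b=7/2 c=0 d=-1/2
  seg 1: a=3 b=2 c=-3/2 d=1/2
S(3/2) = 59/16

Δ: Δ0=3, Δ1=1
row 1: diag=4, rhs=-12; c'=1/4, d'=-3
back: M1=-3
M: M0=0, M1=-3, M2=0
seg 0: a=0, c=M0/2=0, d=(M1−M0)/(6·1)=-1/2, b=Δ0−h0·(2M0+M1)/6=7/2
seg 1: a=3, c=M1/2=-3/2, d=(M2−M1)/(6·1)=1/2, b=Δ1−h1·(2M1+M2)/6=2
t_q=3/2 → seg 1, τ=1/2; S=3+2·τ+-3/2·τ²+1/2·τ³=59/16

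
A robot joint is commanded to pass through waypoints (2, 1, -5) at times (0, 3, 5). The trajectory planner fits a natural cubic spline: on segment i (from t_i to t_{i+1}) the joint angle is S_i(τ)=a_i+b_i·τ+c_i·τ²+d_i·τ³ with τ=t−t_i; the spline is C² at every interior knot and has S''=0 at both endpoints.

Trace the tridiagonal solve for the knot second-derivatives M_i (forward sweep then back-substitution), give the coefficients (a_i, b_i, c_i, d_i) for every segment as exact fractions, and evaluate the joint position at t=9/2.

  seg 0: a=2 b=7/15 c=0 d=-4/45
  seg 1: a=1 b=-29/15 c=-4/5 d=2/15
S(9/2) = -13/4

Δ: Δ0=-1/3, Δ1=-3
row 1: diag=10, rhs=-16; c'=1/5, d'=-8/5
back: M1=-8/5
M: M0=0, M1=-8/5, M2=0
seg 0: a=2, c=M0/2=0, d=(M1−M0)/(6·3)=-4/45, b=Δ0−h0·(2M0+M1)/6=7/15
seg 1: a=1, c=M1/2=-4/5, d=(M2−M1)/(6·2)=2/15, b=Δ1−h1·(2M1+M2)/6=-29/15
t_q=9/2 → seg 1, τ=3/2; S=1+-29/15·τ+-4/5·τ²+2/15·τ³=-13/4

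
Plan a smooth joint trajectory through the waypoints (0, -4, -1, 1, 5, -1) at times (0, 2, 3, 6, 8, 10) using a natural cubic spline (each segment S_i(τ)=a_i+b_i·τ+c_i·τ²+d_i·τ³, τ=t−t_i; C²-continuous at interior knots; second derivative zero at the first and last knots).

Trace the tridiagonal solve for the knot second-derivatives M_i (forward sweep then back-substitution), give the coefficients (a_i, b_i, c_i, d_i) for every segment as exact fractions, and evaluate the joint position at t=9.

Δ: Δ0=-2, Δ1=3, Δ2=2/3, Δ3=2, Δ4=-3
row 1: diag=6, rhs=30; c'=1/6, d'=5
row 2: denom=8−1·1/6=47/6; d'=(-14−1·5)/(47/6)=-114/47
row 3: denom=10−3·18/47=416/47; d'=(8−3·-114/47)/(416/47)=359/208
row 4: denom=8−2·47/208=785/104; d'=(-30−2·359/208)/(785/104)=-3479/785
back: M4=-3479/785
back: M3=359/208−47/208·-3479/785=2141/785
back: M2=-114/47−18/47·2141/785=-2724/785
back: M1=5−1/6·-2724/785=4379/785
M: M0=0, M1=4379/785, M2=-2724/785, M3=2141/785, M4=-3479/785, M5=0
seg 0: a=0, c=M0/2=0, d=(M1−M0)/(6·2)=4379/9420, b=Δ0−h0·(2M0+M1)/6=-9089/2355
seg 1: a=-4, c=M1/2=4379/1570, d=(M2−M1)/(6·1)=-7103/4710, b=Δ1−h1·(2M1+M2)/6=4048/2355
seg 2: a=-1, c=M2/2=-1362/785, d=(M3−M2)/(6·3)=973/2826, b=Δ2−h2·(2M2+M3)/6=13061/4710
seg 3: a=1, c=M3/2=2141/1570, d=(M4−M3)/(6·2)=-281/471, b=Δ3−h3·(2M3+M4)/6=3907/2355
seg 4: a=5, c=M4/2=-3479/1570, d=(M5−M4)/(6·2)=3479/9420, b=Δ4−h4·(2M4+M5)/6=-107/2355
t_q=9 → seg 4, τ=1; S=5+-107/2355·τ+-3479/1570·τ²+3479/9420·τ³=9759/3140

  seg 0: a=0 b=-9089/2355 c=0 d=4379/9420
  seg 1: a=-4 b=4048/2355 c=4379/1570 d=-7103/4710
  seg 2: a=-1 b=13061/4710 c=-1362/785 d=973/2826
  seg 3: a=1 b=3907/2355 c=2141/1570 d=-281/471
  seg 4: a=5 b=-107/2355 c=-3479/1570 d=3479/9420
S(9) = 9759/3140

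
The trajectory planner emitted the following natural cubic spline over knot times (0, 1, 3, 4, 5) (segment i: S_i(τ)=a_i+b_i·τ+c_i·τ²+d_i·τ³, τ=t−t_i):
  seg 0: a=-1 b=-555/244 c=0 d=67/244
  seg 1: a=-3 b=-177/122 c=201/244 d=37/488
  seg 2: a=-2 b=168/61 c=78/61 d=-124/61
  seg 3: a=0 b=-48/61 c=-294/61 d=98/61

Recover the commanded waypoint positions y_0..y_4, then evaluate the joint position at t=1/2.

y_0=-1 y_1=-3 y_2=-2 y_3=0 y_4=-4
S(1/2) = -4105/1952

y_0 = S_0(0) = a_0 = -1
y_1 = S_1(0) = a_1 = -3
y_2 = S_2(0) = a_2 = -2
y_3 = S_3(0) = a_3 = 0
y_4 = S_3(1) = -4
t_q=1/2 is in segment 0 (τ=1/2); S_0(τ)=-4105/1952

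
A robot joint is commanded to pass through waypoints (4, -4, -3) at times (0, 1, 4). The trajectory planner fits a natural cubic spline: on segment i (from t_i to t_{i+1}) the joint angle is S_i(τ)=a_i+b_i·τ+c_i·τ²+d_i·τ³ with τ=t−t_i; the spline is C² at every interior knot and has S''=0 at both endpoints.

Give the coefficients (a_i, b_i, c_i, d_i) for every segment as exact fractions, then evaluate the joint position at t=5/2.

Δ: Δ0=-8, Δ1=1/3
row 1: diag=8, rhs=50; c'=3/8, d'=25/4
back: M1=25/4
M: M0=0, M1=25/4, M2=0
seg 0: a=4, c=M0/2=0, d=(M1−M0)/(6·1)=25/24, b=Δ0−h0·(2M0+M1)/6=-217/24
seg 1: a=-4, c=M1/2=25/8, d=(M2−M1)/(6·3)=-25/72, b=Δ1−h1·(2M1+M2)/6=-71/12
t_q=5/2 → seg 1, τ=3/2; S=-4+-71/12·τ+25/8·τ²+-25/72·τ³=-449/64

  seg 0: a=4 b=-217/24 c=0 d=25/24
  seg 1: a=-4 b=-71/12 c=25/8 d=-25/72
S(5/2) = -449/64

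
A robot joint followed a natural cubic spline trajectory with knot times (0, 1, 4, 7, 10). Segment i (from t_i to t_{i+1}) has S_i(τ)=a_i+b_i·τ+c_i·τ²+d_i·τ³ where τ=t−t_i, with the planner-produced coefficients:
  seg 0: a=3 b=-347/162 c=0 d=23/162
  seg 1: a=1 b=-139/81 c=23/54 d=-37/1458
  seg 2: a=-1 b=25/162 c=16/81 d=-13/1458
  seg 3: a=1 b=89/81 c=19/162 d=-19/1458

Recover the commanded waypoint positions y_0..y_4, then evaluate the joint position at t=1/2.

y_0 = S_0(0) = a_0 = 3
y_1 = S_1(0) = a_1 = 1
y_2 = S_2(0) = a_2 = -1
y_3 = S_3(0) = a_3 = 1
y_4 = S_3(3) = 5
t_q=1/2 is in segment 0 (τ=1/2); S_0(τ)=841/432

y_0=3 y_1=1 y_2=-1 y_3=1 y_4=5
S(1/2) = 841/432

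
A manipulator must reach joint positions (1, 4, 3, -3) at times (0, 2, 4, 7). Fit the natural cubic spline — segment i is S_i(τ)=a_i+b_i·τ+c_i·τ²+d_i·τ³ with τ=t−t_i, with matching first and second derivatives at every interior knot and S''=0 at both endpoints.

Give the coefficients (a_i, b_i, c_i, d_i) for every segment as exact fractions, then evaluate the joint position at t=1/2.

Δ: Δ0=3/2, Δ1=-1/2, Δ2=-2
row 1: diag=8, rhs=-12; c'=1/4, d'=-3/2
row 2: denom=10−2·1/4=19/2; d'=(-9−2·-3/2)/(19/2)=-12/19
back: M2=-12/19
back: M1=-3/2−1/4·-12/19=-51/38
M: M0=0, M1=-51/38, M2=-12/19, M3=0
seg 0: a=1, c=M0/2=0, d=(M1−M0)/(6·2)=-17/152, b=Δ0−h0·(2M0+M1)/6=37/19
seg 1: a=4, c=M1/2=-51/76, d=(M2−M1)/(6·2)=9/152, b=Δ1−h1·(2M1+M2)/6=23/38
seg 2: a=3, c=M2/2=-6/19, d=(M3−M2)/(6·3)=2/57, b=Δ2−h2·(2M2+M3)/6=-26/19
t_q=1/2 → seg 0, τ=1/2; S=1+37/19·τ+0·τ²+-17/152·τ³=2383/1216

  seg 0: a=1 b=37/19 c=0 d=-17/152
  seg 1: a=4 b=23/38 c=-51/76 d=9/152
  seg 2: a=3 b=-26/19 c=-6/19 d=2/57
S(1/2) = 2383/1216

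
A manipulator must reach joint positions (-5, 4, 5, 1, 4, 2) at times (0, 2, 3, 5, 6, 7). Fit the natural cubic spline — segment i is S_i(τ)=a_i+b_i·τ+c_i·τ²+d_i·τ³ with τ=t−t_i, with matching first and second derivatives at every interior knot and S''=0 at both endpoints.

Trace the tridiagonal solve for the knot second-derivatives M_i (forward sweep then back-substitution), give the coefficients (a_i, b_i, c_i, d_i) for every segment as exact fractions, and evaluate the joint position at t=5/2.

  seg 0: a=-5 b=7613/1418 c=0 d=-154/709
  seg 1: a=4 b=3917/1418 c=-924/709 d=-651/1418
  seg 2: a=5 b=-866/709 c=-3801/1418 d=3249/2836
  seg 3: a=1 b=1279/709 c=2973/709 d=-2125/709
  seg 4: a=4 b=850/709 c=-3402/709 d=1134/709
S(5/2) = 56697/11344

Δ: Δ0=9/2, Δ1=1, Δ2=-2, Δ3=3, Δ4=-2
row 1: diag=6, rhs=-21; c'=1/6, d'=-7/2
row 2: denom=6−1·1/6=35/6; d'=(-18−1·-7/2)/(35/6)=-87/35
row 3: denom=6−2·12/35=186/35; d'=(30−2·-87/35)/(186/35)=204/31
row 4: denom=4−1·35/186=709/186; d'=(-30−1·204/31)/(709/186)=-6804/709
back: M4=-6804/709
back: M3=204/31−35/186·-6804/709=5946/709
back: M2=-87/35−12/35·5946/709=-3801/709
back: M1=-7/2−1/6·-3801/709=-1848/709
M: M0=0, M1=-1848/709, M2=-3801/709, M3=5946/709, M4=-6804/709, M5=0
seg 0: a=-5, c=M0/2=0, d=(M1−M0)/(6·2)=-154/709, b=Δ0−h0·(2M0+M1)/6=7613/1418
seg 1: a=4, c=M1/2=-924/709, d=(M2−M1)/(6·1)=-651/1418, b=Δ1−h1·(2M1+M2)/6=3917/1418
seg 2: a=5, c=M2/2=-3801/1418, d=(M3−M2)/(6·2)=3249/2836, b=Δ2−h2·(2M2+M3)/6=-866/709
seg 3: a=1, c=M3/2=2973/709, d=(M4−M3)/(6·1)=-2125/709, b=Δ3−h3·(2M3+M4)/6=1279/709
seg 4: a=4, c=M4/2=-3402/709, d=(M5−M4)/(6·1)=1134/709, b=Δ4−h4·(2M4+M5)/6=850/709
t_q=5/2 → seg 1, τ=1/2; S=4+3917/1418·τ+-924/709·τ²+-651/1418·τ³=56697/11344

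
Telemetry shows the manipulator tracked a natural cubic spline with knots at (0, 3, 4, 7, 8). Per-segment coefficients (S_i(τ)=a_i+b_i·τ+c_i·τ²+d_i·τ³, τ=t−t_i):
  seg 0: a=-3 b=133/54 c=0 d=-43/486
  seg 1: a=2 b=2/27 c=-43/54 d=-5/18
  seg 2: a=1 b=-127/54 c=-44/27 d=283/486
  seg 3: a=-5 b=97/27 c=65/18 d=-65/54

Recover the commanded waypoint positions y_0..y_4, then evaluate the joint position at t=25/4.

y_0 = S_0(0) = a_0 = -3
y_1 = S_1(0) = a_1 = 2
y_2 = S_2(0) = a_2 = 1
y_3 = S_3(0) = a_3 = -5
y_4 = S_3(1) = 1
t_q=25/4 is in segment 2 (τ=9/4); S_2(τ)=-2269/384

y_0=-3 y_1=2 y_2=1 y_3=-5 y_4=1
S(25/4) = -2269/384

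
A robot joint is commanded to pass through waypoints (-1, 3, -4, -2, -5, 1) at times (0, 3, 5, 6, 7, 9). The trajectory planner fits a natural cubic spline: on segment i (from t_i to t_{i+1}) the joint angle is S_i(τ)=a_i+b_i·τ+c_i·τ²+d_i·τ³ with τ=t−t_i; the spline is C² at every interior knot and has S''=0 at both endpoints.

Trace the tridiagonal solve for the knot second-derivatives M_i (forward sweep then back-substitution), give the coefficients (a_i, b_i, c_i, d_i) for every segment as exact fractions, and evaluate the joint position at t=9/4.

  seg 0: a=-1 b=13579/3684 c=0 d=-321/1228
  seg 1: a=3 b=-6211/1842 c=-2889/1228 d=8431/7368
  seg 2: a=-4 b=874/921 c=2771/614 d=-6377/1842
  seg 3: a=-2 b=-757/1842 c=-1803/307 d=6049/1842
  seg 4: a=-5 b=-2123/921 c=2443/614 d=-2443/3684
S(9/4) = 339191/78592

Δ: Δ0=4/3, Δ1=-7/2, Δ2=2, Δ3=-3, Δ4=3
row 1: diag=10, rhs=-29; c'=1/5, d'=-29/10
row 2: denom=6−2·1/5=28/5; d'=(33−2·-29/10)/(28/5)=97/14
row 3: denom=4−1·5/28=107/28; d'=(-30−1·97/14)/(107/28)=-1034/107
row 4: denom=6−1·28/107=614/107; d'=(36−1·-1034/107)/(614/107)=2443/307
back: M4=2443/307
back: M3=-1034/107−28/107·2443/307=-3606/307
back: M2=97/14−5/28·-3606/307=2771/307
back: M1=-29/10−1/5·2771/307=-2889/614
M: M0=0, M1=-2889/614, M2=2771/307, M3=-3606/307, M4=2443/307, M5=0
seg 0: a=-1, c=M0/2=0, d=(M1−M0)/(6·3)=-321/1228, b=Δ0−h0·(2M0+M1)/6=13579/3684
seg 1: a=3, c=M1/2=-2889/1228, d=(M2−M1)/(6·2)=8431/7368, b=Δ1−h1·(2M1+M2)/6=-6211/1842
seg 2: a=-4, c=M2/2=2771/614, d=(M3−M2)/(6·1)=-6377/1842, b=Δ2−h2·(2M2+M3)/6=874/921
seg 3: a=-2, c=M3/2=-1803/307, d=(M4−M3)/(6·1)=6049/1842, b=Δ3−h3·(2M3+M4)/6=-757/1842
seg 4: a=-5, c=M4/2=2443/614, d=(M5−M4)/(6·2)=-2443/3684, b=Δ4−h4·(2M4+M5)/6=-2123/921
t_q=9/4 → seg 0, τ=9/4; S=-1+13579/3684·τ+0·τ²+-321/1228·τ³=339191/78592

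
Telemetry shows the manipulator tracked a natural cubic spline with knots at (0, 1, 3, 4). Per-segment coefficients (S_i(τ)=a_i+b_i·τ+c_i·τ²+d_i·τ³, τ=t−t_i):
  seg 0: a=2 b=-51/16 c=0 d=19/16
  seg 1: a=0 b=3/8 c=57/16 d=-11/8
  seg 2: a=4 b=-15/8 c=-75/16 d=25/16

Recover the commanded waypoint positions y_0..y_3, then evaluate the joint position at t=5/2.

y_0 = S_0(0) = a_0 = 2
y_1 = S_1(0) = a_1 = 0
y_2 = S_2(0) = a_2 = 4
y_3 = S_2(1) = -1
t_q=5/2 is in segment 1 (τ=3/2); S_1(τ)=63/16

y_0=2 y_1=0 y_2=4 y_3=-1
S(5/2) = 63/16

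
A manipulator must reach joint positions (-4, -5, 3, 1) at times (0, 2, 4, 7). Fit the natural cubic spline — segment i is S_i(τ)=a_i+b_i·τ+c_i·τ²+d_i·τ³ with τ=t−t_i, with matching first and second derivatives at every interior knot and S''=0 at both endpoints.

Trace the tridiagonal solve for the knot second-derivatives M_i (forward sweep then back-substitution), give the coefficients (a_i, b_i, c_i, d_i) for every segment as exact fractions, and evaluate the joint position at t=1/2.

Δ: Δ0=-1/2, Δ1=4, Δ2=-2/3
row 1: diag=8, rhs=27; c'=1/4, d'=27/8
row 2: denom=10−2·1/4=19/2; d'=(-28−2·27/8)/(19/2)=-139/38
back: M2=-139/38
back: M1=27/8−1/4·-139/38=163/38
M: M0=0, M1=163/38, M2=-139/38, M3=0
seg 0: a=-4, c=M0/2=0, d=(M1−M0)/(6·2)=163/456, b=Δ0−h0·(2M0+M1)/6=-110/57
seg 1: a=-5, c=M1/2=163/76, d=(M2−M1)/(6·2)=-151/228, b=Δ1−h1·(2M1+M2)/6=269/114
seg 2: a=3, c=M2/2=-139/76, d=(M3−M2)/(6·3)=139/684, b=Δ2−h2·(2M2+M3)/6=341/114
t_q=1/2 → seg 0, τ=1/2; S=-4+-110/57·τ+0·τ²+163/456·τ³=-5983/1216

  seg 0: a=-4 b=-110/57 c=0 d=163/456
  seg 1: a=-5 b=269/114 c=163/76 d=-151/228
  seg 2: a=3 b=341/114 c=-139/76 d=139/684
S(1/2) = -5983/1216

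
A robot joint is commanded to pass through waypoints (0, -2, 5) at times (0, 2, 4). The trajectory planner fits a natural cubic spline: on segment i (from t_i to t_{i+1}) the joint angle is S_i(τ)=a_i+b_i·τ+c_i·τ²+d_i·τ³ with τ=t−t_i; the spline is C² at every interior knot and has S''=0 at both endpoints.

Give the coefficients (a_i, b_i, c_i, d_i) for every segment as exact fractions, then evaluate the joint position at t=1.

Δ: Δ0=-1, Δ1=7/2
row 1: diag=8, rhs=27; c'=1/4, d'=27/8
back: M1=27/8
M: M0=0, M1=27/8, M2=0
seg 0: a=0, c=M0/2=0, d=(M1−M0)/(6·2)=9/32, b=Δ0−h0·(2M0+M1)/6=-17/8
seg 1: a=-2, c=M1/2=27/16, d=(M2−M1)/(6·2)=-9/32, b=Δ1−h1·(2M1+M2)/6=5/4
t_q=1 → seg 0, τ=1; S=0+-17/8·τ+0·τ²+9/32·τ³=-59/32

  seg 0: a=0 b=-17/8 c=0 d=9/32
  seg 1: a=-2 b=5/4 c=27/16 d=-9/32
S(1) = -59/32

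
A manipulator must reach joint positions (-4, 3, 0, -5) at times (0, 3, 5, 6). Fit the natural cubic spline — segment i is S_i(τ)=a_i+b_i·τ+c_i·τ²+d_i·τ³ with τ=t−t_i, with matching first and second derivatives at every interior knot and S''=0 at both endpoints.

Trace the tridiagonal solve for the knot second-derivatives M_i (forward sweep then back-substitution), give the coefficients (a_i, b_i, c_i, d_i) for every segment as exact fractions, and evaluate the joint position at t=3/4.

Δ: Δ0=7/3, Δ1=-3/2, Δ2=-5
row 1: diag=10, rhs=-23; c'=1/5, d'=-23/10
row 2: denom=6−2·1/5=28/5; d'=(-21−2·-23/10)/(28/5)=-41/14
back: M2=-41/14
back: M1=-23/10−1/5·-41/14=-12/7
M: M0=0, M1=-12/7, M2=-41/14, M3=0
seg 0: a=-4, c=M0/2=0, d=(M1−M0)/(6·3)=-2/21, b=Δ0−h0·(2M0+M1)/6=67/21
seg 1: a=3, c=M1/2=-6/7, d=(M2−M1)/(6·2)=-17/168, b=Δ1−h1·(2M1+M2)/6=13/21
seg 2: a=0, c=M2/2=-41/28, d=(M3−M2)/(6·1)=41/84, b=Δ2−h2·(2M2+M3)/6=-169/42
t_q=3/4 → seg 0, τ=3/4; S=-4+67/21·τ+0·τ²+-2/21·τ³=-369/224

  seg 0: a=-4 b=67/21 c=0 d=-2/21
  seg 1: a=3 b=13/21 c=-6/7 d=-17/168
  seg 2: a=0 b=-169/42 c=-41/28 d=41/84
S(3/4) = -369/224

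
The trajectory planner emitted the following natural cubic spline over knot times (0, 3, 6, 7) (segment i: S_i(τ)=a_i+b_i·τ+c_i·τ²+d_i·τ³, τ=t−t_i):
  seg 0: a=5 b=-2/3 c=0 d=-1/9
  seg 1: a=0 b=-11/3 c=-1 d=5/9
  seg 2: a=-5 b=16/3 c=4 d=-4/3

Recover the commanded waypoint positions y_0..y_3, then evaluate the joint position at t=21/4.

y_0 = S_0(0) = a_0 = 5
y_1 = S_1(0) = a_1 = 0
y_2 = S_2(0) = a_2 = -5
y_3 = S_2(1) = 3
t_q=21/4 is in segment 1 (τ=9/4); S_1(τ)=-447/64

y_0=5 y_1=0 y_2=-5 y_3=3
S(21/4) = -447/64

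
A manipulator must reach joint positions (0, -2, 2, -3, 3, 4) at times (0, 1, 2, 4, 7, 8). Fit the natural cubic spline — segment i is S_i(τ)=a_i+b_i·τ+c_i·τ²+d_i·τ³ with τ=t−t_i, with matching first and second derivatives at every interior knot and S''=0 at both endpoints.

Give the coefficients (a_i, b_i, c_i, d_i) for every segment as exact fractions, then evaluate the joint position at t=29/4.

  seg 0: a=0 b=-11827/3010 c=0 d=5807/3010
  seg 1: a=-2 b=2797/1505 c=17421/3010 d=-2195/602
  seg 2: a=2 b=1073/430 c=-7752/1505 d=3993/3010
  seg 3: a=-3 b=-6589/3010 c=4227/1505 d=-1417/3010
  seg 4: a=3 b=2938/1505 c=-4299/3010 d=1433/3010
S(29/4) = 93739/27520

Δ: Δ0=-2, Δ1=4, Δ2=-5/2, Δ3=2, Δ4=1
row 1: diag=4, rhs=36; c'=1/4, d'=9
row 2: denom=6−1·1/4=23/4; d'=(-39−1·9)/(23/4)=-192/23
row 3: denom=10−2·8/23=214/23; d'=(27−2·-192/23)/(214/23)=1005/214
row 4: denom=8−3·69/214=1505/214; d'=(-6−3·1005/214)/(1505/214)=-4299/1505
back: M4=-4299/1505
back: M3=1005/214−69/214·-4299/1505=8454/1505
back: M2=-192/23−8/23·8454/1505=-15504/1505
back: M1=9−1/4·-15504/1505=17421/1505
M: M0=0, M1=17421/1505, M2=-15504/1505, M3=8454/1505, M4=-4299/1505, M5=0
seg 0: a=0, c=M0/2=0, d=(M1−M0)/(6·1)=5807/3010, b=Δ0−h0·(2M0+M1)/6=-11827/3010
seg 1: a=-2, c=M1/2=17421/3010, d=(M2−M1)/(6·1)=-2195/602, b=Δ1−h1·(2M1+M2)/6=2797/1505
seg 2: a=2, c=M2/2=-7752/1505, d=(M3−M2)/(6·2)=3993/3010, b=Δ2−h2·(2M2+M3)/6=1073/430
seg 3: a=-3, c=M3/2=4227/1505, d=(M4−M3)/(6·3)=-1417/3010, b=Δ3−h3·(2M3+M4)/6=-6589/3010
seg 4: a=3, c=M4/2=-4299/3010, d=(M5−M4)/(6·1)=1433/3010, b=Δ4−h4·(2M4+M5)/6=2938/1505
t_q=29/4 → seg 4, τ=1/4; S=3+2938/1505·τ+-4299/3010·τ²+1433/3010·τ³=93739/27520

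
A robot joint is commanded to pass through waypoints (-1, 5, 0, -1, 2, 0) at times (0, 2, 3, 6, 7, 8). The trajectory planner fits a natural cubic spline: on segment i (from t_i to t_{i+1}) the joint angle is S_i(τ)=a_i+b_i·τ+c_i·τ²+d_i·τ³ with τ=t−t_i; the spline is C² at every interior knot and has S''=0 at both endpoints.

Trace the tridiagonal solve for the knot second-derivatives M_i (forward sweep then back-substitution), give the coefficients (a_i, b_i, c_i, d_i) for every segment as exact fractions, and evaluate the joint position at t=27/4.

  seg 0: a=-1 b=21883/3723 c=0 d=-5357/7446
  seg 1: a=5 b=-10259/3723 c=-5357/1241 d=7715/3723
  seg 2: a=0 b=-19256/3723 c=2358/1241 d=-1069/11169
  seg 3: a=-1 b=13567/3723 c=1289/1241 d=-6265/3723
  seg 4: a=2 b=2506/3723 c=-4976/1241 d=4976/3723
S(27/4) = 127667/79424

Δ: Δ0=3, Δ1=-5, Δ2=-1/3, Δ3=3, Δ4=-2
row 1: diag=6, rhs=-48; c'=1/6, d'=-8
row 2: denom=8−1·1/6=47/6; d'=(28−1·-8)/(47/6)=216/47
row 3: denom=8−3·18/47=322/47; d'=(20−3·216/47)/(322/47)=146/161
row 4: denom=4−1·47/322=1241/322; d'=(-30−1·146/161)/(1241/322)=-9952/1241
back: M4=-9952/1241
back: M3=146/161−47/322·-9952/1241=2578/1241
back: M2=216/47−18/47·2578/1241=4716/1241
back: M1=-8−1/6·4716/1241=-10714/1241
M: M0=0, M1=-10714/1241, M2=4716/1241, M3=2578/1241, M4=-9952/1241, M5=0
seg 0: a=-1, c=M0/2=0, d=(M1−M0)/(6·2)=-5357/7446, b=Δ0−h0·(2M0+M1)/6=21883/3723
seg 1: a=5, c=M1/2=-5357/1241, d=(M2−M1)/(6·1)=7715/3723, b=Δ1−h1·(2M1+M2)/6=-10259/3723
seg 2: a=0, c=M2/2=2358/1241, d=(M3−M2)/(6·3)=-1069/11169, b=Δ2−h2·(2M2+M3)/6=-19256/3723
seg 3: a=-1, c=M3/2=1289/1241, d=(M4−M3)/(6·1)=-6265/3723, b=Δ3−h3·(2M3+M4)/6=13567/3723
seg 4: a=2, c=M4/2=-4976/1241, d=(M5−M4)/(6·1)=4976/3723, b=Δ4−h4·(2M4+M5)/6=2506/3723
t_q=27/4 → seg 3, τ=3/4; S=-1+13567/3723·τ+1289/1241·τ²+-6265/3723·τ³=127667/79424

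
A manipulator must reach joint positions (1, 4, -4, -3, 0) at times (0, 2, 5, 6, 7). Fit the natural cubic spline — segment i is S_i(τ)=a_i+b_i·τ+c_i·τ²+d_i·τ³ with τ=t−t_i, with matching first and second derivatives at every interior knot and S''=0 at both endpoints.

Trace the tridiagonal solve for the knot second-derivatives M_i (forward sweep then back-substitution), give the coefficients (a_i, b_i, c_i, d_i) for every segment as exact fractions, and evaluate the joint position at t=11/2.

Δ: Δ0=3/2, Δ1=-8/3, Δ2=1, Δ3=3
row 1: diag=10, rhs=-25; c'=3/10, d'=-5/2
row 2: denom=8−3·3/10=71/10; d'=(22−3·-5/2)/(71/10)=295/71
row 3: denom=4−1·10/71=274/71; d'=(12−1·295/71)/(274/71)=557/274
back: M3=557/274
back: M2=295/71−10/71·557/274=530/137
back: M1=-5/2−3/10·530/137=-1003/274
M: M0=0, M1=-1003/274, M2=530/137, M3=557/274, M4=0
seg 0: a=1, c=M0/2=0, d=(M1−M0)/(6·2)=-1003/3288, b=Δ0−h0·(2M0+M1)/6=1118/411
seg 1: a=4, c=M1/2=-1003/548, d=(M2−M1)/(6·3)=2063/4932, b=Δ1−h1·(2M1+M2)/6=-773/822
seg 2: a=-4, c=M2/2=265/137, d=(M3−M2)/(6·1)=-503/1644, b=Δ2−h2·(2M2+M3)/6=-1033/1644
seg 3: a=-3, c=M3/2=557/548, d=(M4−M3)/(6·1)=-557/1644, b=Δ3−h3·(2M3+M4)/6=1909/822
t_q=11/2 → seg 2, τ=1/2; S=-4+-1033/1644·τ+265/137·τ²+-503/1644·τ³=-16961/4384

  seg 0: a=1 b=1118/411 c=0 d=-1003/3288
  seg 1: a=4 b=-773/822 c=-1003/548 d=2063/4932
  seg 2: a=-4 b=-1033/1644 c=265/137 d=-503/1644
  seg 3: a=-3 b=1909/822 c=557/548 d=-557/1644
S(11/2) = -16961/4384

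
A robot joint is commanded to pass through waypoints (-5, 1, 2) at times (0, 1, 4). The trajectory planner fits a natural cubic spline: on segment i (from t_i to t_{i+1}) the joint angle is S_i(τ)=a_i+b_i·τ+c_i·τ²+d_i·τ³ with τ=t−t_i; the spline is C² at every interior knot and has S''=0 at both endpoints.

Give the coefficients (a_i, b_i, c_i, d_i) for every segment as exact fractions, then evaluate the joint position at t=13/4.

  seg 0: a=-5 b=161/24 c=0 d=-17/24
  seg 1: a=1 b=55/12 c=-17/8 d=17/72
S(13/4) = 1661/512

Δ: Δ0=6, Δ1=1/3
row 1: diag=8, rhs=-34; c'=3/8, d'=-17/4
back: M1=-17/4
M: M0=0, M1=-17/4, M2=0
seg 0: a=-5, c=M0/2=0, d=(M1−M0)/(6·1)=-17/24, b=Δ0−h0·(2M0+M1)/6=161/24
seg 1: a=1, c=M1/2=-17/8, d=(M2−M1)/(6·3)=17/72, b=Δ1−h1·(2M1+M2)/6=55/12
t_q=13/4 → seg 1, τ=9/4; S=1+55/12·τ+-17/8·τ²+17/72·τ³=1661/512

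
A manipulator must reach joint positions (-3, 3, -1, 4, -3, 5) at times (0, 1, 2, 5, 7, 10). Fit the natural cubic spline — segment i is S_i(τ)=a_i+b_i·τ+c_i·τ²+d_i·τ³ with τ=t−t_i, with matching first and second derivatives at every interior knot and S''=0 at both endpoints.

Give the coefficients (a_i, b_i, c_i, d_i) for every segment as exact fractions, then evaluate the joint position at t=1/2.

  seg 0: a=-3 b=5803/654 c=0 d=-1879/654
  seg 1: a=3 b=83/327 c=-1879/218 d=2855/654
  seg 2: a=-1 b=-2543/654 c=488/109 d=-1717/1962
  seg 3: a=4 b=-214/327 c=-741/218 d=2585/2616
  seg 4: a=-3 b=-1565/654 c=1103/436 d=-1103/3924
S(1/2) = 1879/1744

Δ: Δ0=6, Δ1=-4, Δ2=5/3, Δ3=-7/2, Δ4=8/3
row 1: diag=4, rhs=-60; c'=1/4, d'=-15
row 2: denom=8−1·1/4=31/4; d'=(34−1·-15)/(31/4)=196/31
row 3: denom=10−3·12/31=274/31; d'=(-31−3·196/31)/(274/31)=-1549/274
row 4: denom=10−2·31/137=1308/137; d'=(37−2·-1549/274)/(1308/137)=1103/218
back: M4=1103/218
back: M3=-1549/274−31/137·1103/218=-741/109
back: M2=196/31−12/31·-741/109=976/109
back: M1=-15−1/4·976/109=-1879/109
M: M0=0, M1=-1879/109, M2=976/109, M3=-741/109, M4=1103/218, M5=0
seg 0: a=-3, c=M0/2=0, d=(M1−M0)/(6·1)=-1879/654, b=Δ0−h0·(2M0+M1)/6=5803/654
seg 1: a=3, c=M1/2=-1879/218, d=(M2−M1)/(6·1)=2855/654, b=Δ1−h1·(2M1+M2)/6=83/327
seg 2: a=-1, c=M2/2=488/109, d=(M3−M2)/(6·3)=-1717/1962, b=Δ2−h2·(2M2+M3)/6=-2543/654
seg 3: a=4, c=M3/2=-741/218, d=(M4−M3)/(6·2)=2585/2616, b=Δ3−h3·(2M3+M4)/6=-214/327
seg 4: a=-3, c=M4/2=1103/436, d=(M5−M4)/(6·3)=-1103/3924, b=Δ4−h4·(2M4+M5)/6=-1565/654
t_q=1/2 → seg 0, τ=1/2; S=-3+5803/654·τ+0·τ²+-1879/654·τ³=1879/1744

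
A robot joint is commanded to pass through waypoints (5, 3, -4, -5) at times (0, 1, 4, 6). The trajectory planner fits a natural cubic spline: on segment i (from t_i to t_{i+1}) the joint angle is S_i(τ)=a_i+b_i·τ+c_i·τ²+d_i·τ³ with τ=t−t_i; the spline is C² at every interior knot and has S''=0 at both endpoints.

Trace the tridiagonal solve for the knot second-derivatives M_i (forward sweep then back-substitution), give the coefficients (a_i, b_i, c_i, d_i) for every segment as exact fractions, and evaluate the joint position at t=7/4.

  seg 0: a=5 b=-799/426 c=0 d=-53/426
  seg 1: a=3 b=-479/213 c=-53/142 d=49/426
  seg 2: a=-4 b=-589/426 c=47/71 d=-47/426
S(7/4) = 10469/9088

Δ: Δ0=-2, Δ1=-7/3, Δ2=-1/2
row 1: diag=8, rhs=-2; c'=3/8, d'=-1/4
row 2: denom=10−3·3/8=71/8; d'=(11−3·-1/4)/(71/8)=94/71
back: M2=94/71
back: M1=-1/4−3/8·94/71=-53/71
M: M0=0, M1=-53/71, M2=94/71, M3=0
seg 0: a=5, c=M0/2=0, d=(M1−M0)/(6·1)=-53/426, b=Δ0−h0·(2M0+M1)/6=-799/426
seg 1: a=3, c=M1/2=-53/142, d=(M2−M1)/(6·3)=49/426, b=Δ1−h1·(2M1+M2)/6=-479/213
seg 2: a=-4, c=M2/2=47/71, d=(M3−M2)/(6·2)=-47/426, b=Δ2−h2·(2M2+M3)/6=-589/426
t_q=7/4 → seg 1, τ=3/4; S=3+-479/213·τ+-53/142·τ²+49/426·τ³=10469/9088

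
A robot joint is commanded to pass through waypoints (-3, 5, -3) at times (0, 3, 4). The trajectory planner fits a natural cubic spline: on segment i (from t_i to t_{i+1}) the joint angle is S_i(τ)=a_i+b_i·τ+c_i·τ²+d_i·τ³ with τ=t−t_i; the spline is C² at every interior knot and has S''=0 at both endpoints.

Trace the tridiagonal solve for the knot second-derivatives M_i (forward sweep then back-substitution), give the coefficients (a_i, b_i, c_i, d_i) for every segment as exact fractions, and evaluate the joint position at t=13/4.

Δ: Δ0=8/3, Δ1=-8
row 1: diag=8, rhs=-64; c'=1/8, d'=-8
back: M1=-8
M: M0=0, M1=-8, M2=0
seg 0: a=-3, c=M0/2=0, d=(M1−M0)/(6·3)=-4/9, b=Δ0−h0·(2M0+M1)/6=20/3
seg 1: a=5, c=M1/2=-4, d=(M2−M1)/(6·1)=4/3, b=Δ1−h1·(2M1+M2)/6=-16/3
t_q=13/4 → seg 1, τ=1/4; S=5+-16/3·τ+-4·τ²+4/3·τ³=55/16

  seg 0: a=-3 b=20/3 c=0 d=-4/9
  seg 1: a=5 b=-16/3 c=-4 d=4/3
S(13/4) = 55/16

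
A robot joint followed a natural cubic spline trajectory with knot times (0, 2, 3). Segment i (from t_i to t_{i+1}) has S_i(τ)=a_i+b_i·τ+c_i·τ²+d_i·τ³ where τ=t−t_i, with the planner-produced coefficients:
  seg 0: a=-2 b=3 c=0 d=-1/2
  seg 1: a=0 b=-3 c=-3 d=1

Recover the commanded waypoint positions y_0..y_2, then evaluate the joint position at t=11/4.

y_0=-2 y_1=0 y_2=-5
S(11/4) = -225/64

y_0 = S_0(0) = a_0 = -2
y_1 = S_1(0) = a_1 = 0
y_2 = S_1(1) = -5
t_q=11/4 is in segment 1 (τ=3/4); S_1(τ)=-225/64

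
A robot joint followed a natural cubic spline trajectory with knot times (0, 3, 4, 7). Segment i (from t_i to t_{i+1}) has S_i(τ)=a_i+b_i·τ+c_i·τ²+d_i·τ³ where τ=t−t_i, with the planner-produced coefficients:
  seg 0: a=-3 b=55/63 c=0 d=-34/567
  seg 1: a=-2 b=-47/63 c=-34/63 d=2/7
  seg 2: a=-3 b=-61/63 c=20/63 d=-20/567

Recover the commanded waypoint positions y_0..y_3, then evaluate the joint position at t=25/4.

y_0 = S_0(0) = a_0 = -3
y_1 = S_1(0) = a_1 = -2
y_2 = S_2(0) = a_2 = -3
y_3 = S_2(3) = -4
t_q=25/4 is in segment 2 (τ=9/4); S_2(τ)=-445/112

y_0=-3 y_1=-2 y_2=-3 y_3=-4
S(25/4) = -445/112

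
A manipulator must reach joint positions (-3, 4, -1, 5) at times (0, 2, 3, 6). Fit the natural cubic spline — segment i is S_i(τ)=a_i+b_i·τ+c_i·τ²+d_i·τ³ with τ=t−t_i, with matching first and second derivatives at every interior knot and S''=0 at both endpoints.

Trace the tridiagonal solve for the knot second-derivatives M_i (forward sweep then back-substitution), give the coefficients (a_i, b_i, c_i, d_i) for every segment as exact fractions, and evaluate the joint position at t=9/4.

Δ: Δ0=7/2, Δ1=-5, Δ2=2
row 1: diag=6, rhs=-51; c'=1/6, d'=-17/2
row 2: denom=8−1·1/6=47/6; d'=(42−1·-17/2)/(47/6)=303/47
back: M2=303/47
back: M1=-17/2−1/6·303/47=-450/47
M: M0=0, M1=-450/47, M2=303/47, M3=0
seg 0: a=-3, c=M0/2=0, d=(M1−M0)/(6·2)=-75/94, b=Δ0−h0·(2M0+M1)/6=629/94
seg 1: a=4, c=M1/2=-225/47, d=(M2−M1)/(6·1)=251/94, b=Δ1−h1·(2M1+M2)/6=-271/94
seg 2: a=-1, c=M2/2=303/94, d=(M3−M2)/(6·3)=-101/282, b=Δ2−h2·(2M2+M3)/6=-209/47
t_q=9/4 → seg 1, τ=1/4; S=4+-271/94·τ+-225/47·τ²+251/94·τ³=18179/6016

  seg 0: a=-3 b=629/94 c=0 d=-75/94
  seg 1: a=4 b=-271/94 c=-225/47 d=251/94
  seg 2: a=-1 b=-209/47 c=303/94 d=-101/282
S(9/4) = 18179/6016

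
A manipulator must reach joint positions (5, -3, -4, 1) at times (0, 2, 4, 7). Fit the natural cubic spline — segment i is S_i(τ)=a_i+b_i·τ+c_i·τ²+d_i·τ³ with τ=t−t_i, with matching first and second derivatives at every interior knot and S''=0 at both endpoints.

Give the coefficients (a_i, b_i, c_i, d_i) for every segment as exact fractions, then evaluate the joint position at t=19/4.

  seg 0: a=5 b=-274/57 c=0 d=23/114
  seg 1: a=-3 b=-136/57 c=23/19 d=-61/456
  seg 2: a=-4 b=97/114 c=31/76 d=-31/684
S(19/4) = -15329/4864

Δ: Δ0=-4, Δ1=-1/2, Δ2=5/3
row 1: diag=8, rhs=21; c'=1/4, d'=21/8
row 2: denom=10−2·1/4=19/2; d'=(13−2·21/8)/(19/2)=31/38
back: M2=31/38
back: M1=21/8−1/4·31/38=46/19
M: M0=0, M1=46/19, M2=31/38, M3=0
seg 0: a=5, c=M0/2=0, d=(M1−M0)/(6·2)=23/114, b=Δ0−h0·(2M0+M1)/6=-274/57
seg 1: a=-3, c=M1/2=23/19, d=(M2−M1)/(6·2)=-61/456, b=Δ1−h1·(2M1+M2)/6=-136/57
seg 2: a=-4, c=M2/2=31/76, d=(M3−M2)/(6·3)=-31/684, b=Δ2−h2·(2M2+M3)/6=97/114
t_q=19/4 → seg 2, τ=3/4; S=-4+97/114·τ+31/76·τ²+-31/684·τ³=-15329/4864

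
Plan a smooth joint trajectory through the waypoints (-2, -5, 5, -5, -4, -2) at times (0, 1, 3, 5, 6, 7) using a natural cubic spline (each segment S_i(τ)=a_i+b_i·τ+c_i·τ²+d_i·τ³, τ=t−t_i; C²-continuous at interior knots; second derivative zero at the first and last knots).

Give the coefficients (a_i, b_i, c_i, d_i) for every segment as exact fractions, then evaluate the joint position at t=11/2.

Δ: Δ0=-3, Δ1=5, Δ2=-5, Δ3=1, Δ4=2
row 1: diag=6, rhs=48; c'=1/3, d'=8
row 2: denom=8−2·1/3=22/3; d'=(-60−2·8)/(22/3)=-114/11
row 3: denom=6−2·3/11=60/11; d'=(36−2·-114/11)/(60/11)=52/5
row 4: denom=4−1·11/60=229/60; d'=(6−1·52/5)/(229/60)=-264/229
back: M4=-264/229
back: M3=52/5−11/60·-264/229=2430/229
back: M2=-114/11−3/11·2430/229=-3036/229
back: M1=8−1/3·-3036/229=2844/229
M: M0=0, M1=2844/229, M2=-3036/229, M3=2430/229, M4=-264/229, M5=0
seg 0: a=-2, c=M0/2=0, d=(M1−M0)/(6·1)=474/229, b=Δ0−h0·(2M0+M1)/6=-1161/229
seg 1: a=-5, c=M1/2=1422/229, d=(M2−M1)/(6·2)=-490/229, b=Δ1−h1·(2M1+M2)/6=261/229
seg 2: a=5, c=M2/2=-1518/229, d=(M3−M2)/(6·2)=911/458, b=Δ2−h2·(2M2+M3)/6=69/229
seg 3: a=-5, c=M3/2=1215/229, d=(M4−M3)/(6·1)=-449/229, b=Δ3−h3·(2M3+M4)/6=-537/229
seg 4: a=-4, c=M4/2=-132/229, d=(M5−M4)/(6·1)=44/229, b=Δ4−h4·(2M4+M5)/6=546/229
t_q=11/2 → seg 3, τ=1/2; S=-5+-537/229·τ+1215/229·τ²+-449/229·τ³=-9327/1832

  seg 0: a=-2 b=-1161/229 c=0 d=474/229
  seg 1: a=-5 b=261/229 c=1422/229 d=-490/229
  seg 2: a=5 b=69/229 c=-1518/229 d=911/458
  seg 3: a=-5 b=-537/229 c=1215/229 d=-449/229
  seg 4: a=-4 b=546/229 c=-132/229 d=44/229
S(11/2) = -9327/1832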